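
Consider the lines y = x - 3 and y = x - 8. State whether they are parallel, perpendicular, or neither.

Slope of line 1: m1 = 1
Slope of line 2: m2 = 1
m1 = m2, so the lines are parallel.

Parallel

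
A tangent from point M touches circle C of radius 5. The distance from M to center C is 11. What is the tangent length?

The tangent, radius, and line from the external point to the center form a right triangle.
The right angle is where the tangent meets the radius.
By the Pythagorean theorem: tangent² + 5² = 11²
tangent² = 121 - 25 = 96
tangent = 4*sqrt(6)

4*sqrt(6)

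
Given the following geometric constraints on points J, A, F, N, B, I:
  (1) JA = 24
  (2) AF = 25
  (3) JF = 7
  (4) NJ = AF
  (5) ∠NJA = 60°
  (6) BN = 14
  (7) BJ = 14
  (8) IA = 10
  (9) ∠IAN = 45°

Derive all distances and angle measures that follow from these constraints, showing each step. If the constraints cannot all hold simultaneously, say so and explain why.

The constraints are consistent.

From the given relations:
  NJ = AF = 25

Step 1: From AJ = 24, JN = 25, and ∠AJN = 60°, by the law of cosines:
  AN² = AJ² + JN² - 2·AJ·JN·cos(60°) = 576 + 625 - 600 = 601
  AN ≈ 24.52

Step 2: From JA = 24, JF = 7, AF = 25, by the inverse law of cosines:
  cos(∠AJF) = (JA² + JF² - AF²) / (2·JA·JF)
  ∠AJF = 90°

Step 3: From JB = 14, JN = 25, BN = 14, by the inverse law of cosines:
  cos(∠BJN) = (JB² + JN² - BN²) / (2·JB·JN)
  ∠BJN = 26.77°

Step 4: From AF = 25, AJ = 24, FJ = 7, by the inverse law of cosines:
  cos(∠FAJ) = (AF² + AJ² - FJ²) / (2·AF·AJ)
  ∠FAJ = 16.26°

Step 5: From FA = 25, FJ = 7, AJ = 24, by the inverse law of cosines:
  cos(∠AFJ) = (FA² + FJ² - AJ²) / (2·FA·FJ)
  ∠AFJ = 73.74°

Step 6: From NB = 14, NJ = 25, BJ = 14, by the inverse law of cosines:
  cos(∠BNJ) = (NB² + NJ² - BJ²) / (2·NB·NJ)
  ∠BNJ = 26.77°

Step 7: From BJ = 14, BN = 14, JN = 25, by the inverse law of cosines:
  cos(∠JBN) = (BJ² + BN² - JN²) / (2·BJ·BN)
  ∠JBN = 126.47°

Step 8: From NA = 24.52, AI = 10, and ∠NAI = 45°, by the law of cosines:
  NI² = NA² + AI² - 2·NA·AI·cos(45°) = 601 + 100 - 346.7 = 354.3
  NI ≈ 18.82

Step 9: From AJ = 24, AN = 24.52, JN = 25, by the inverse law of cosines:
  cos(∠JAN) = (AJ² + AN² - JN²) / (2·AJ·AN)
  ∠JAN = 62.02°

Step 10: From NA = 24.52, NJ = 25, AJ = 24, by the inverse law of cosines:
  cos(∠ANJ) = (NA² + NJ² - AJ²) / (2·NA·NJ)
  ∠ANJ = 57.98°

Step 11: From NA = 24.52, NI = 18.82, AI = 10, by the inverse law of cosines:
  cos(∠ANI) = (NA² + NI² - AI²) / (2·NA·NI)
  ∠ANI = 22.07°

Step 12: From IA = 10, IN = 18.82, AN = 24.52, by the inverse law of cosines:
  cos(∠AIN) = (IA² + IN² - AN²) / (2·IA·IN)
  ∠AIN = 112.93°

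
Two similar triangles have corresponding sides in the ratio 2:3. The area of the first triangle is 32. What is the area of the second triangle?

Area ratio = (2/3)^2 = 4/9. Area of the second triangle = 32 * 9/4 = 72.

72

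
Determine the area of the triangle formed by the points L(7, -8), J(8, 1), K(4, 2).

The Shoelace formula computes the area from vertex coordinates by summing cross products.
For vertices (7,-8), (8,1), (4,2):
Signed sum = 7*1 - 8*-8 + 8*2 - 4*1 + 4*-8 - 7*2
= 71 + 12 + -46 = 37
Area = (1/2)|37| = 37/2.

37/2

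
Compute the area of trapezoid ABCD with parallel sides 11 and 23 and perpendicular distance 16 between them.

Area = (11 + 23) * 16 / 2 = 544 / 2 = 272

272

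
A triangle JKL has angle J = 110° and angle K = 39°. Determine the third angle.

Let angle L = x. Then 110 + 39 + x = 180.
x = 180 - 149 = 31 degrees.

31 degrees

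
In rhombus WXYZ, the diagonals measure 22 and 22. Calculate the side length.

The diagonals of a rhombus bisect each other at right angles.
Half-diagonals: 22/2 = 11 and 22/2 = 11
side = sqrt(11^2 + 11^2)
side = sqrt(121 + 121)
side = sqrt(242) = 11*sqrt(2)

11*sqrt(2)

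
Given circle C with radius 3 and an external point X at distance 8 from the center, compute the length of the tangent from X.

tangent = √(d² - r²) = √(8² - 3²) = √(64 - 9) = √55 = sqrt(55)

sqrt(55)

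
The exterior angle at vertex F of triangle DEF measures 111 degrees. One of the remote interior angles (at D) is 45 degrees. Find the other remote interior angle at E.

By the exterior angle theorem: exterior angle = sum of remote interior angles.
111 = 45 + angle E
angle E = 111 - 45 = 66 degrees

66 degrees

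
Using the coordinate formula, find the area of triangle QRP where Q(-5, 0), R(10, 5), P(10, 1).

Using the Shoelace formula for a triangle:
Area = (1/2)|x0(y1 - y2) + x1(y2 - y0) + x2(y0 - y1)|
Area = (1/2)|-5(5 - 1) + 10(1 - 0) + 10(0 - 5)|
Area = (1/2)|-20 + 10 + -50|
Area = (1/2)|-60|
Area = (1/2)(60)
Area = 30

30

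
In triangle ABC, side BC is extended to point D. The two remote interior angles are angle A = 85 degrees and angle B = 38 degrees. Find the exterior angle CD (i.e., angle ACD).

By the exterior angle theorem, an exterior angle of a triangle equals the sum of the two remote interior angles.
Exterior angle = angle A + angle B
Exterior angle = 85 + 38 = 123 degrees

123 degrees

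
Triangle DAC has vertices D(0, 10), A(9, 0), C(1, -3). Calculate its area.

Shoelace: Area = (1/2)|0(0--3) + 9(-3-10) + 1(10-0)| = (1/2)(107) = 107/2

107/2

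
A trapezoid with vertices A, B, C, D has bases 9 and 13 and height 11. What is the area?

A trapezoid's area equals the midsegment times the height.
The midsegment is (9 + 13) / 2 = 11.
Area = 11 * 11 = 121.

121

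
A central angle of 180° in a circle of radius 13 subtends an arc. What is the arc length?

Arc length = 2π(13)(1/2) = 13*pi

13*pi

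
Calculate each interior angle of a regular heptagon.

Each interior angle of a regular n-gon is (n - 2) * 180 / n.
For n = 7: (7 - 2) * 180 / 7 = 900/7 = 900/7 degrees.

900/7 degrees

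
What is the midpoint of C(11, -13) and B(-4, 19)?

The midpoint is the point halfway along the segment.
Move half the horizontal distance: 11 + (-4 - 11)/2 = 11 + -15/2 = 7/2
Move half the vertical distance: -13 + (19 - -13)/2 = -13 + 32/2 = 3
Midpoint = (7/2, 3)

(7/2, 3)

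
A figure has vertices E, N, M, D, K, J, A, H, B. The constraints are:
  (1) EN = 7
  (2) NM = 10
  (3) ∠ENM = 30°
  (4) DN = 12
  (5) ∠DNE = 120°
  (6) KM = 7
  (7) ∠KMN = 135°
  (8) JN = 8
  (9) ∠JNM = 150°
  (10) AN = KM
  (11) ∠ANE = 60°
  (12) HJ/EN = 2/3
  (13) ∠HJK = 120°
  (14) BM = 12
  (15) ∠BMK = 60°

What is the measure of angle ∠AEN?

From the given relations: AN = KM = 7.
Step 1: By the law of cosines on triangle ENA: EA² = 7² + 7² − 2·7·7·cos(60°) = 49, so EA = 7.
Step 2: By the inverse law of cosines on triangle AEN: cos(∠AEN) = (7² + 7² − 7²) / (2·7·7) = 49/98 = 0.5, so ∠AEN = 60°.

Therefore, the measure of angle ∠AEN = 60°.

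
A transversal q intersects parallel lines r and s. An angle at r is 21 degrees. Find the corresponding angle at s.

Corresponding angles formed by parallel lines and a transversal are equal.
The given angle is 21 degrees.
The corresponding angle = 21 degrees.

21 degrees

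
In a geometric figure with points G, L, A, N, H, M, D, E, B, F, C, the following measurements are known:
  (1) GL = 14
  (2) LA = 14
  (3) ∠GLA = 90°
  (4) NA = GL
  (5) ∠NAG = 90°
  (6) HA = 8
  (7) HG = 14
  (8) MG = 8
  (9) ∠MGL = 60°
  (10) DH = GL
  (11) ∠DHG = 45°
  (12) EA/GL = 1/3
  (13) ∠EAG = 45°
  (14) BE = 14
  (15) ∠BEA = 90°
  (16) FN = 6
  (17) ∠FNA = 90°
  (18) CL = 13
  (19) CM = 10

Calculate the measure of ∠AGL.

Step 1: By the law of cosines on triangle GLA: GA² = 14² + 14² − 2·14·14·cos(90°) = 392, so GA = 14·√2.
Step 2: By the inverse law of cosines on triangle AGL: cos(∠AGL) = ((14·√2)² + 14² − 14²) / (2·14·√2·14) = 392/554.37 = 0.7071, so ∠AGL = 45°.

Therefore, the measure of angle ∠AGL = 45°.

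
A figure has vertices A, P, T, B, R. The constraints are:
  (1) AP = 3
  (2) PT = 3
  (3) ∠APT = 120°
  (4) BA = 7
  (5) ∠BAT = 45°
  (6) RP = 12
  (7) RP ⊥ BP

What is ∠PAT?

Step 1: By the law of cosines on triangle APT: AT² = 3² + 3² − 2·3·3·cos(120°) = 27, so AT = 3·√3.
Step 2: By the inverse law of cosines on triangle PAT: cos(∠PAT) = (3² + (3·√3)² − 3²) / (2·3·3·√3) = 27/31.18 = 0.866, so ∠PAT = 30°.

Therefore, the measure of angle ∠PAT = 30°.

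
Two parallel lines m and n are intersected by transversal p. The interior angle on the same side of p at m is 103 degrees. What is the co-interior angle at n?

Co-interior (same-side interior) angles are between the parallel lines on the same side of the transversal.
Unlike corresponding or alternate interior angles, they are supplementary rather than equal.
So the angle = 180 - 103 = 77 degrees.

77 degrees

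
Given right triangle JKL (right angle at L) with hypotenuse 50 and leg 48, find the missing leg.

Rearranging the Pythagorean theorem to solve for the unknown leg:
leg^2 = hypotenuse^2 - known_leg^2 = 2500 - 2304 = 196
leg = sqrt(196) = 14.

14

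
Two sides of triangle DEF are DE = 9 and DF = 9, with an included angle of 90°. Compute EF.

Since angle D = 90°, this is a right triangle and the law of cosines reduces to the Pythagorean theorem.
EF^2 = 9^2 + 9^2 = 162
EF = 9*sqrt(2)

9*sqrt(2)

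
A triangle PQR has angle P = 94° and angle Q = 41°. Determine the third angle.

By the triangle angle sum property, the three interior angles of any triangle add up to 180°.
We know angle P = 94° and angle Q = 41°, so their sum is 135°.
Therefore angle R = 180° - 135° = 45°.

45 degrees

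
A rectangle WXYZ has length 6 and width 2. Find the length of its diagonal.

A rectangle's diagonal splits it into two right triangles, with the diagonal as the hypotenuse.
By the Pythagorean theorem, d^2 = 6^2 + 2^2 = 40.
Therefore d = sqrt(40) = 2*sqrt(10).

2*sqrt(10)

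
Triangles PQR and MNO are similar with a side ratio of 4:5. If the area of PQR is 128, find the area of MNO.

The ratio of areas of similar triangles = (side ratio)^2.
Side ratio = 4:5, so area ratio = 16:25.
Area of MNO / Area of PQR = 25/16
Area of MNO = 128 * 25/16 = 200

200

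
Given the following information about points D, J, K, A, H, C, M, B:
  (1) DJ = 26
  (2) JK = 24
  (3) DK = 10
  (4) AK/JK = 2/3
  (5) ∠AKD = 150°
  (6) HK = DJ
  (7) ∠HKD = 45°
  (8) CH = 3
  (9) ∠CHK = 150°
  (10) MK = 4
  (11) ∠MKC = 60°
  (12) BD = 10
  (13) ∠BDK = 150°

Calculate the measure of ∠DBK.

Step 1: By the law of cosines on triangle BDK: BK² = 10² + 10² − 2·10·10·cos(150°) = 373.21, so BK ≈ 19.32.
Step 2: By the inverse law of cosines on triangle DBK: cos(∠DBK) = (10² + 19.32² − 10²) / (2·10·19.32) = 373.21/386.37 = 0.9659, so ∠DBK = 15°.

Therefore, the measure of angle ∠DBK = 15°.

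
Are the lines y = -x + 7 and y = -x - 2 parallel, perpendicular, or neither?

Slope of line 1: m1 = -1
Slope of line 2: m2 = -1
Two lines are parallel if and only if they have equal slopes (or both are vertical).
Here m1 = m2 = -1, confirming the lines are parallel.

Parallel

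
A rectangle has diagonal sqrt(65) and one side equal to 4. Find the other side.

b = sqrt(d^2 - a^2) = sqrt(65 - 16) = sqrt(49) = 7

7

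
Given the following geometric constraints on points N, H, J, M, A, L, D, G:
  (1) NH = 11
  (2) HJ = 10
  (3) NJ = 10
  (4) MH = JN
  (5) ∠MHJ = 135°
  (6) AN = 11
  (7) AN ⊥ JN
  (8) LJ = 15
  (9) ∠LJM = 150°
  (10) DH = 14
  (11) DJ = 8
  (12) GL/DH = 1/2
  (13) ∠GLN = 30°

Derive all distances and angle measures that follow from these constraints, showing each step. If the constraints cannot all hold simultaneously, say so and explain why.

The constraints are consistent.

From the given relations:
  MH = JN = 10
  GL = 1/2·DH = 1/2·14 = 7

Step 1: From JH = 10, HM = 10, and ∠JHM = 135°, by the law of cosines:
  JM² = JH² + HM² - 2·JH·HM·cos(135°) = 100 + 100 + 141.4 = 341.4
  JM ≈ 18.48

Step 2: From JN = 10, NA = 11, and ∠JNA = 90°, by the law of cosines:
  JA² = JN² + NA² - 2·JN·NA·cos(90°) = 100 + 121 - 0 = 221
  JA ≈ 14.87

Step 3: From NH = 11, NJ = 10, HJ = 10, by the inverse law of cosines:
  cos(∠HNJ) = (NH² + NJ² - HJ²) / (2·NH·NJ)
  ∠HNJ = 56.63°

Step 4: From HD = 14, HJ = 10, DJ = 8, by the inverse law of cosines:
  cos(∠DHJ) = (HD² + HJ² - DJ²) / (2·HD·HJ)
  ∠DHJ = 34.05°

Step 5: From HJ = 10, HN = 11, JN = 10, by the inverse law of cosines:
  cos(∠JHN) = (HJ² + HN² - JN²) / (2·HJ·HN)
  ∠JHN = 56.63°

Step 6: From JD = 8, JH = 10, DH = 14, by the inverse law of cosines:
  cos(∠DJH) = (JD² + JH² - DH²) / (2·JD·JH)
  ∠DJH = 101.54°

Step 7: From JH = 10, JN = 10, HN = 11, by the inverse law of cosines:
  cos(∠HJN) = (JH² + JN² - HN²) / (2·JH·JN)
  ∠HJN = 66.73°

Step 8: From DH = 14, DJ = 8, HJ = 10, by the inverse law of cosines:
  cos(∠HDJ) = (DH² + DJ² - HJ²) / (2·DH·DJ)
  ∠HDJ = 44.42°

Step 9: From MJ = 18.48, JL = 15, and ∠MJL = 150°, by the law of cosines:
  ML² = MJ² + JL² - 2·MJ·JL·cos(150°) = 341.4 + 225 + 480.1 = 1046
  ML ≈ 32.35

Step 10: From JA = 14.87, JN = 10, AN = 11, by the inverse law of cosines:
  cos(∠AJN) = (JA² + JN² - AN²) / (2·JA·JN)
  ∠AJN = 47.73°

Step 11: From JH = 10, JM = 18.48, HM = 10, by the inverse law of cosines:
  cos(∠HJM) = (JH² + JM² - HM²) / (2·JH·JM)
  ∠HJM = 22.5°

Step 12: From MH = 10, MJ = 18.48, HJ = 10, by the inverse law of cosines:
  cos(∠HMJ) = (MH² + MJ² - HJ²) / (2·MH·MJ)
  ∠HMJ = 22.5°

Step 13: From AJ = 14.87, AN = 11, JN = 10, by the inverse law of cosines:
  cos(∠JAN) = (AJ² + AN² - JN²) / (2·AJ·AN)
  ∠JAN = 42.27°

Step 14: From MJ = 18.48, ML = 32.35, JL = 15, by the inverse law of cosines:
  cos(∠JML) = (MJ² + ML² - JL²) / (2·MJ·ML)
  ∠JML = 13.41°

Step 15: From LJ = 15, LM = 32.35, JM = 18.48, by the inverse law of cosines:
  cos(∠JLM) = (LJ² + LM² - JM²) / (2·LJ·LM)
  ∠JLM = 16.59°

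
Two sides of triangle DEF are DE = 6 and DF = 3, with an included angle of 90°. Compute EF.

The included angle is 90°, so the triangle is right-angled at D. The opposite side EF is the hypotenuse.
By the Pythagorean theorem: EF = sqrt(6^2 + 3^2) = sqrt(45) = 3*sqrt(5).

3*sqrt(5)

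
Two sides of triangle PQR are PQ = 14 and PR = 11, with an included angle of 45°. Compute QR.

Law of cosines: QR^2 = 14^2 + 11^2 - 2(14)(11)cos(45°) = 317 - 154*sqrt(2), so QR = sqrt(317 - 154*sqrt(2)).

sqrt(317 - 154*sqrt(2))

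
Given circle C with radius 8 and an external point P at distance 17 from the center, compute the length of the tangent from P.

The tangent, radius, and line from the external point to the center form a right triangle.
The right angle is where the tangent meets the radius.
By the Pythagorean theorem: tangent² + 8² = 17²
tangent² = 289 - 64 = 225
tangent = 15

15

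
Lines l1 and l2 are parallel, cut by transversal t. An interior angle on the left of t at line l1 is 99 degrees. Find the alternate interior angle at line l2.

Alternate interior angles are equal: 99 degrees.

99 degrees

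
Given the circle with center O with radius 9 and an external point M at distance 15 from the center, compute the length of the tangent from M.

tangent = √(d² - r²) = √(15² - 9²) = √(225 - 81) = √144 = 12

12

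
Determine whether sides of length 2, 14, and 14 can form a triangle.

Sort the sides: 2, 14, 14.
It suffices to check that the sum of the two smallest exceeds the largest:
2 + 14 = 16 > 14. ✓
Yes, a valid triangle can be formed.

Yes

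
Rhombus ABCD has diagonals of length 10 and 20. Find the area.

Area = (10 * 20) / 2 = 200 / 2 = 100

100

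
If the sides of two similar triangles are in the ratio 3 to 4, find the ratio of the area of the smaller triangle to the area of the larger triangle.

Area scales with the square of linear dimensions. If every length is multiplied by 3/4, then the area is multiplied by (3/4)^2 = 9/16.
The area ratio is 9:16.

9:16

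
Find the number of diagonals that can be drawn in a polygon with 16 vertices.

The number of diagonals in an n-gon is n(n - 3)/2.
For n = 16: 16(16 - 3)/2 = 16 × 13 / 2 = 104.

104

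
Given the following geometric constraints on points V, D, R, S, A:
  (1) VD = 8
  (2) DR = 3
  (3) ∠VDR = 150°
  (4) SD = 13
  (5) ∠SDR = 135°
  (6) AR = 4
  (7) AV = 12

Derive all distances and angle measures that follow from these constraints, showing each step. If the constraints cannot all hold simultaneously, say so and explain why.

The constraints are consistent.

Step 1: From VD = 8, DR = 3, and ∠VDR = 150°, by the law of cosines:
  VR² = VD² + DR² - 2·VD·DR·cos(150°) = 64 + 9 + 41.57 = 114.6
  VR ≈ 10.7

Step 2: From RD = 3, DS = 13, and ∠RDS = 135°, by the law of cosines:
  RS² = RD² + DS² - 2·RD·DS·cos(135°) = 9 + 169 + 55.15 = 233.2
  RS ≈ 15.27

Step 3: From VA = 12, VR = 10.7, AR = 4, by the inverse law of cosines:
  cos(∠AVR) = (VA² + VR² - AR²) / (2·VA·VR)
  ∠AVR = 19.22°

Step 4: From VD = 8, VR = 10.7, DR = 3, by the inverse law of cosines:
  cos(∠DVR) = (VD² + VR² - DR²) / (2·VD·VR)
  ∠DVR = 8.06°

Step 5: From RA = 4, RV = 10.7, AV = 12, by the inverse law of cosines:
  cos(∠ARV) = (RA² + RV² - AV²) / (2·RA·RV)
  ∠ARV = 99.02°

Step 6: From RD = 3, RS = 15.27, DS = 13, by the inverse law of cosines:
  cos(∠DRS) = (RD² + RS² - DS²) / (2·RD·RS)
  ∠DRS = 37.01°

Step 7: From RD = 3, RV = 10.7, DV = 8, by the inverse law of cosines:
  cos(∠DRV) = (RD² + RV² - DV²) / (2·RD·RV)
  ∠DRV = 21.94°

Step 8: From SD = 13, SR = 15.27, DR = 3, by the inverse law of cosines:
  cos(∠DSR) = (SD² + SR² - DR²) / (2·SD·SR)
  ∠DSR = 7.99°

Step 9: From AR = 4, AV = 12, RV = 10.7, by the inverse law of cosines:
  cos(∠RAV) = (AR² + AV² - RV²) / (2·AR·AV)
  ∠RAV = 61.76°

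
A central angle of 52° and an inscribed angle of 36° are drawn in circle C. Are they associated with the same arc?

By the inscribed angle theorem, the inscribed angle for a central angle of 52° should be 52° / 2 = 26°.
The given inscribed angle is 36°, which does not equal 26°.
Therefore, no, they do not correspond to the same arc.

No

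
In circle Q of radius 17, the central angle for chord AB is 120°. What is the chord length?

Chord length = 2r sin(θ/2)
= 2 × 17 × sin(120°/2)
= 2 × 17 × sin(60°)
= 17*sqrt(3)

17*sqrt(3)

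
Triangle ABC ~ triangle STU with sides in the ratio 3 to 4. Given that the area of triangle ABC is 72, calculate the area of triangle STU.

For similar figures, the area ratio equals the square of the side ratio.
Side ratio (ABC to STU) = 3:4, so area ratio = 3^2:4^2 = 9:16.
If the area of ABC is 72, then the area of STU = 72 * (16/9) = 128.

128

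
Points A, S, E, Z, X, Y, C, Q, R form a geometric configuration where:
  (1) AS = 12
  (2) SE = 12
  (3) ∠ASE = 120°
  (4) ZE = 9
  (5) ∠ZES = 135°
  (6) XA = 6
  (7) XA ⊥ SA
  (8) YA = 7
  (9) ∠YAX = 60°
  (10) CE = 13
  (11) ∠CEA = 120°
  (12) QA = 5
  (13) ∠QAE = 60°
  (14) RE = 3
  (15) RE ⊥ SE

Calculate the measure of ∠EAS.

Step 1: By the law of cosines on triangle ASE: AE² = 12² + 12² − 2·12·12·cos(120°) = 432, so AE = 12·√3.
Step 2: By the inverse law of cosines on triangle EAS: cos(∠EAS) = ((12·√3)² + 12² − 12²) / (2·12·√3·12) = 432/498.83 = 0.866, so ∠EAS = 30°.

Therefore, the measure of angle ∠EAS = 30°.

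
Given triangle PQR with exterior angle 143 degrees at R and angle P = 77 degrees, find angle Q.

angle Q = 143 - 77 = 66 degrees (exterior angle theorem).

66 degrees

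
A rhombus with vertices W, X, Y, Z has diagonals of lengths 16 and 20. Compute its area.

Area of a rhombus = (d1 * d2) / 2
Area = (16 * 20) / 2
Area = 320 / 2
Area = 160

160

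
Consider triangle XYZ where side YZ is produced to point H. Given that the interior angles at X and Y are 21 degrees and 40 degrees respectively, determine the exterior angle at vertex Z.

The interior angle at Z is 180 - 21 - 40 = 119 degrees.
The exterior angle and interior angle at Z are supplementary:
Exterior angle = 180 - 119 = 61 degrees.

61 degrees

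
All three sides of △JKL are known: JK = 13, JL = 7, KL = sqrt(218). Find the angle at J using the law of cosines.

cos(J) = (13² + 7² - (sqrt(218))²) / (2 × 13 × 7) = 0, so J = arccos(0) = 90°.

90°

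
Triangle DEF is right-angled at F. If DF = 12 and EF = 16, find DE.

In a right triangle, the square of the hypotenuse equals the sum of the squares of the two legs.
The legs are 12 and 16, so the hypotenuse = sqrt(144 + 256) = sqrt(400) = 20.

20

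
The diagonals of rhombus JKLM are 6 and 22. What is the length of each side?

Half-diagonals are 3 and 11. side = sqrt(3^2 + 11^2) = sqrt(130)

sqrt(130)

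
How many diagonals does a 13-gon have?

Total line segments between 13 vertices = C(13,2) = 78.
Subtract the 13 sides: 78 - 13 = 65 diagonals.

65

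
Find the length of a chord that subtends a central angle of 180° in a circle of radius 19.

Chord = 2(19) sin(90°) = 38

38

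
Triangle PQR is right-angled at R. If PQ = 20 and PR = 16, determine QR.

Rearranging the Pythagorean theorem to solve for the unknown leg:
leg^2 = hypotenuse^2 - known_leg^2 = 400 - 256 = 144
leg = sqrt(144) = 12.

12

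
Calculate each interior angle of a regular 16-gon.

Each interior angle of a regular n-gon is (n - 2) * 180 / n.
For n = 16: (16 - 2) * 180 / 16 = 2520/16 = 315/2 degrees.

315/2 degrees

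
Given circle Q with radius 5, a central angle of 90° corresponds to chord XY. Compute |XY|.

Chord = 2(5) sin(45°) = 5*sqrt(2)

5*sqrt(2)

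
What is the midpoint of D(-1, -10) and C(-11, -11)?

The midpoint is the average of the coordinates:
x: (-1 + -11)/2 = -6
y: (-10 + -11)/2 = -21/2
Midpoint = (-6, -21/2)

(-6, -21/2)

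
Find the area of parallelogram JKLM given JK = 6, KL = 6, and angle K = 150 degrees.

Area = a * b * sin(theta)
Area = 6 * 6 * sin(150 degrees)
Area = 36 * 1/2
Area = 18

18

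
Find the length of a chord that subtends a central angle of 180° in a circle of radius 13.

Drop a perpendicular from the center to the chord, bisecting both the chord and the central angle.
Each half-chord = r sin(θ/2) = 13 sin(90°).
The full chord = 2 × 13 × sin(90°) = 26.

26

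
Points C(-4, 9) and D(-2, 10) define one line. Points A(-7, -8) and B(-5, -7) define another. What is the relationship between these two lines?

Slope of line 1: m1 = (10 - 9)/(-2 - -4) = 1/2 = 1/2
Slope of line 2: m2 = (-7 - -8)/(-5 - -7) = 1/2 = 1/2
Since m1 = m2 = 1/2, the lines are parallel.

Parallel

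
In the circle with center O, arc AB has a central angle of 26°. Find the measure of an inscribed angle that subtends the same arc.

An inscribed angle intercepts an arc from a point on the circle, while the central angle intercepts the same arc from the center.
The inscribed angle is always half the central angle: 26° / 2 = 13°.

13°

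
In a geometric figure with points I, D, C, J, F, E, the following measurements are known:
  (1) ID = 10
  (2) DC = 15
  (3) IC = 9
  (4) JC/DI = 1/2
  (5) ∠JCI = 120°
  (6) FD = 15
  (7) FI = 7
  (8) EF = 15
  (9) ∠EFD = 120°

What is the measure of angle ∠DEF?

Step 1: By the law of cosines on triangle EFD: ED² = 15² + 15² − 2·15·15·cos(120°) = 675, so ED = 15·√3.
Step 2: By the inverse law of cosines on triangle DEF: cos(∠DEF) = ((15·√3)² + 15² − 15²) / (2·15·√3·15) = 675/779.42 = 0.866, so ∠DEF = 30°.

Therefore, the measure of angle ∠DEF = 30°.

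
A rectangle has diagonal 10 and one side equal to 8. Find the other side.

The diagonal of a rectangle forms a right triangle with the two sides.
Rearranging the Pythagorean theorem: missing side = sqrt(d^2 - known^2).
= sqrt(100 - 64) = sqrt(36) = 6.

6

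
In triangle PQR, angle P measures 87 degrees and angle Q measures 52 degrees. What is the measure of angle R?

By the triangle angle sum property, the three interior angles of any triangle add up to 180°.
We know angle P = 87° and angle Q = 52°, so their sum is 139°.
Therefore angle R = 180° - 139° = 41°.

41 degrees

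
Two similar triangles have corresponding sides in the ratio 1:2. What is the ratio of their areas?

Area scales with the square of linear dimensions. If every length is multiplied by 1/2, then the area is multiplied by (1/2)^2 = 1/4.
The area ratio is 1:4.

1:4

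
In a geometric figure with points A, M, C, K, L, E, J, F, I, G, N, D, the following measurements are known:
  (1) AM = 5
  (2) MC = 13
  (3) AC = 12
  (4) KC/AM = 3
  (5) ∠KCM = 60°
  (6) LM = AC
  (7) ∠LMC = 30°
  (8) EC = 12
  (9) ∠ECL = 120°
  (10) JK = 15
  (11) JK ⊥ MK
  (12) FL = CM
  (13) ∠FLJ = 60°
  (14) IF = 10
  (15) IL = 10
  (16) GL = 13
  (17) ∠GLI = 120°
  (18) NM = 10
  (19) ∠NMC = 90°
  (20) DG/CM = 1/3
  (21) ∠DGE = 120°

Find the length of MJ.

From the given relations: KC = 3·AM = 3·5 = 15.
Step 1: By the law of cosines on triangle KCM: KM² = 15² + 13² − 2·15·13·cos(60°) = 199, so KM = √199.
Step 2: By the law of cosines on triangle MKJ: MJ² = √199² + 15² − 2·√199·15·cos(90°) = 424, so MJ = 2·√106.

Therefore, the length of MJ = 2·√106.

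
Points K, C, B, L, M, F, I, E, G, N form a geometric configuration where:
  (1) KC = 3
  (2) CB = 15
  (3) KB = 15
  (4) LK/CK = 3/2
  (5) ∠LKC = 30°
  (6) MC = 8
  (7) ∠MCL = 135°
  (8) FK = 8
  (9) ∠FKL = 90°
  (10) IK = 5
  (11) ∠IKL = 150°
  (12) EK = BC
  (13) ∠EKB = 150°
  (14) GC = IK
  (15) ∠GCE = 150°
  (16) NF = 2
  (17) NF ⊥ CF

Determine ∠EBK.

From the given relations: EK = BC = 15.
Step 1: By the law of cosines on triangle BKE: BE² = 15² + 15² − 2·15·15·cos(150°) = 839.71, so BE ≈ 28.98.
Step 2: By the inverse law of cosines on triangle EBK: cos(∠EBK) = (28.98² + 15² − 15²) / (2·28.98·15) = 839.71/869.33 = 0.9659, so ∠EBK = 15°.

Therefore, the measure of angle ∠EBK = 15°.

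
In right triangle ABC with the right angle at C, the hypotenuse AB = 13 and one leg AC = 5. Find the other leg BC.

Rearranging the Pythagorean theorem to solve for the unknown leg:
leg^2 = hypotenuse^2 - known_leg^2 = 169 - 25 = 144
leg = sqrt(144) = 12.

12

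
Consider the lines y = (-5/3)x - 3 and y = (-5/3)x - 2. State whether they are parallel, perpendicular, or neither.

Slope of line 1: m1 = -5/3
Slope of line 2: m2 = -5/3
Since m1 = m2 = -5/3, the lines are parallel.

Parallel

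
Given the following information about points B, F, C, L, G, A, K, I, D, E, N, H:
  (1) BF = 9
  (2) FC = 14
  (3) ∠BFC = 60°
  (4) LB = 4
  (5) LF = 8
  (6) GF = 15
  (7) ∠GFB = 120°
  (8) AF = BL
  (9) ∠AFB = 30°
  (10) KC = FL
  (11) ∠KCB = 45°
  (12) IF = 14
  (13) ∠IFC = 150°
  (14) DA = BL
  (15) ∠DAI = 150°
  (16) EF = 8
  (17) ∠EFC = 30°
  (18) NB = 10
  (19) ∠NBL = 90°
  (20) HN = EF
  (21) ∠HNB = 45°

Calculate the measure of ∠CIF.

Step 1: By the law of cosines on triangle IFC: IC² = 14² + 14² − 2·14·14·cos(150°) = 731.48, so IC ≈ 27.05.
Step 2: By the inverse law of cosines on triangle CIF: cos(∠CIF) = (27.05² + 14² − 14²) / (2·27.05·14) = 731.48/757.29 = 0.9659, so ∠CIF = 15°.

Therefore, the measure of angle ∠CIF = 15°.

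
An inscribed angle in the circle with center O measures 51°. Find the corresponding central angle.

By the inscribed angle theorem, the central angle is twice the inscribed angle.
Central angle = 2 × 51° = 102°

102°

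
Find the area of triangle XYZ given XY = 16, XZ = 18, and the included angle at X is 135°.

When two sides and the included angle are known, the area formula is (1/2)ab sin(C).
The height from one side to the opposite vertex is 18 sin(135°) = 9*sqrt(2).
Area = (1/2) * 16 * 9*sqrt(2) = 72*sqrt(2).

72*sqrt(2)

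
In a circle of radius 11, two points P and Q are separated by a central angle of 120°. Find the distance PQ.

Drop a perpendicular from the center to the chord, bisecting both the chord and the central angle.
Each half-chord = r sin(θ/2) = 11 sin(60°).
The full chord = 2 × 11 × sin(60°) = 11*sqrt(3).

11*sqrt(3)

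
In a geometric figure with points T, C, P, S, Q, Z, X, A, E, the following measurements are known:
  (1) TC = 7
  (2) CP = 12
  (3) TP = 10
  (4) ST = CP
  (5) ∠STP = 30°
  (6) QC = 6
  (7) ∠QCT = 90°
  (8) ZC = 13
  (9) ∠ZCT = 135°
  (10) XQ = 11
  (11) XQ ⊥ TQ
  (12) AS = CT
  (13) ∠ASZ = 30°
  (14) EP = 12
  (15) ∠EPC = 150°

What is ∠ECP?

Step 1: By the law of cosines on triangle CPE: CE² = 12² + 12² − 2·12·12·cos(150°) = 537.42, so CE ≈ 23.18.
Step 2: By the inverse law of cosines on triangle ECP: cos(∠ECP) = (23.18² + 12² − 12²) / (2·23.18·12) = 537.42/556.37 = 0.9659, so ∠ECP = 15°.

Therefore, the measure of angle ∠ECP = 15°.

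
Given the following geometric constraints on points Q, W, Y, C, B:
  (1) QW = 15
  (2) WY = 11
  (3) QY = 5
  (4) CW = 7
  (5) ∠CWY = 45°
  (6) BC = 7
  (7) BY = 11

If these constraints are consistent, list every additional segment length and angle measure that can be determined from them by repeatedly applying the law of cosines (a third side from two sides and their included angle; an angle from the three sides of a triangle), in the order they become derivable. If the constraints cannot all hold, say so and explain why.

The constraints are consistent. Derivable facts, in order:
After 1 step:
- YC ≈ 7.82
- ∠QWY = 13.41°
- ∠QYW = 135.9°
- ∠WQY = 30.68°
After 2 steps:
- ∠BCY = 95.71°
- ∠BYC = 39.29°
- ∠CBY = 45°
- ∠CYW = 39.29°
- ∠WCY = 95.71°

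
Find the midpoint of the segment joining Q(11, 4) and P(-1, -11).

M = ((x₁ + x₂)/2, (y₁ + y₂)/2)
= ((11 + -1)/2, (4 + -11)/2)
= (10/2, -7/2) = (5, -7/2)

(5, -7/2)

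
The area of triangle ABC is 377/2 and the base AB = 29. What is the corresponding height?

height = 2 * 377/2 / 29 = 13

13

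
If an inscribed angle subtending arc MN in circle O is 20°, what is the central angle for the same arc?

Central angle = 2 × 20° = 40° (inscribed angle theorem).

40°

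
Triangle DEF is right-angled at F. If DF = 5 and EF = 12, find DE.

By the Pythagorean theorem: DE^2 = DF^2 + EF^2
DE^2 = 5^2 + 12^2 = 25 + 144 = 169
DE = sqrt(169) = 13

13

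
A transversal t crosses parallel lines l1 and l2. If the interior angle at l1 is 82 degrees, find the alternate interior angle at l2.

Alternate interior angles lie on opposite sides of the transversal, between the parallel lines.
By the alternate interior angle theorem, they are equal: 82 degrees.

82 degrees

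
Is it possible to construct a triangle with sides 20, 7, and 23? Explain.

For three segments to close into a triangle, no single side can be as long as the other two combined.
The longest side is 23, and 7 + 20 = 27 > 23.
A triangle can be formed.

Yes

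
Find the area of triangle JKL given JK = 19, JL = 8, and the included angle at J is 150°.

Area = (1/2)(19)(8) sin(150°) = (1/2)(19)(8)(1/2) = 38

38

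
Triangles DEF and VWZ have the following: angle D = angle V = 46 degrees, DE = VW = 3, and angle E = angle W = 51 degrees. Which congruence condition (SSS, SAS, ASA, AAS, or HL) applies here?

Consider the given information: angle D = angle V = 46 degrees, DE = VW = 3, and angle E = angle W = 51 degrees
This is not AAS or HL: AAS requires two angles and a non-included side. HL only applies to right triangles with matching hypotenuse and leg.
The correct criterion is ASA. Two pairs of corresponding angles and the included side are equal (Angle-Side-Angle).

ASA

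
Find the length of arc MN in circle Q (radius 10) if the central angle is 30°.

Arc length = 2πr × θ/360
= 2π × 10 × 1/12
= 5*pi/3

5*pi/3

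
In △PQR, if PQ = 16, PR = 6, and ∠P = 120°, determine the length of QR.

When two sides and the included angle are known, the law of cosines gives the third side.
c^2 = a^2 + b^2 - 2ab cos(C) generalizes the Pythagorean theorem to non-right triangles.
Here: QR^2 = 256 + 36 - 192*(-1/2) = 388
QR = 2*sqrt(97)

2*sqrt(97)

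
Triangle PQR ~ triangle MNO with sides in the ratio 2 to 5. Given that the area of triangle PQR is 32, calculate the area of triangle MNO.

The ratio of areas of similar triangles = (side ratio)^2.
Side ratio = 2:5, so area ratio = 4:25.
Area of MNO / Area of PQR = 25/4
Area of MNO = 32 * 25/4 = 200

200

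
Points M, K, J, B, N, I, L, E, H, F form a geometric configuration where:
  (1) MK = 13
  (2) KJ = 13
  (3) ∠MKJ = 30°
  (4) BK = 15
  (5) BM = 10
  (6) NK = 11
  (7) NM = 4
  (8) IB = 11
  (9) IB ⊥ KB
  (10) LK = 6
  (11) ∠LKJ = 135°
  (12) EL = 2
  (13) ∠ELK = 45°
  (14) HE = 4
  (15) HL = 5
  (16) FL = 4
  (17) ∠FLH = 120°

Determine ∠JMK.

Step 1: By the law of cosines on triangle MKJ: MJ² = 13² + 13² − 2·13·13·cos(30°) = 45.28, so MJ ≈ 6.73.
Step 2: By the inverse law of cosines on triangle JMK: cos(∠JMK) = (6.73² + 13² − 13²) / (2·6.73·13) = 45.28/174.96 = 0.2588, so ∠JMK = 75°.

Therefore, the measure of angle ∠JMK = 75°.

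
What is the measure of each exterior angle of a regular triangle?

Each exterior angle of a regular n-gon is 360 / n.
For n = 3: 360 / 3 = 120 degrees.

120 degrees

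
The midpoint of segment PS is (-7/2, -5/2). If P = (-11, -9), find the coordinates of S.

Using the midpoint formula: M = ((x1 + x2)/2, (y1 + y2)/2)
We know M = (-7/2, -5/2) and P = (-11, -9)
For x: -7/2 = (-11 + x2)/2, so x2 = 2*-7/2 - -11 = 4
For y: -5/2 = (-9 + y2)/2, so y2 = 2*-5/2 - -9 = 4
S = (4, 4)

(4, 4)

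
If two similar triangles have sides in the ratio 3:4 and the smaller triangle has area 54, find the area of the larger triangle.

For similar figures, the area ratio equals the square of the side ratio.
Side ratio (the smaller triangle to the larger triangle) = 3:4, so area ratio = 3^2:4^2 = 9:16.
If the area of the smaller triangle is 54, then the area of the larger triangle = 54 * (16/9) = 96.

96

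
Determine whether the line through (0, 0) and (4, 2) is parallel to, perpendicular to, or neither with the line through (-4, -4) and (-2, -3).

Slope of line 1: m1 = (2 - 0)/(4 - 0) = 2/4 = 1/2
Slope of line 2: m2 = (-3 - -4)/(-2 - -4) = 1/2 = 1/2
Since m1 = m2 = 1/2, the lines are parallel.

Parallel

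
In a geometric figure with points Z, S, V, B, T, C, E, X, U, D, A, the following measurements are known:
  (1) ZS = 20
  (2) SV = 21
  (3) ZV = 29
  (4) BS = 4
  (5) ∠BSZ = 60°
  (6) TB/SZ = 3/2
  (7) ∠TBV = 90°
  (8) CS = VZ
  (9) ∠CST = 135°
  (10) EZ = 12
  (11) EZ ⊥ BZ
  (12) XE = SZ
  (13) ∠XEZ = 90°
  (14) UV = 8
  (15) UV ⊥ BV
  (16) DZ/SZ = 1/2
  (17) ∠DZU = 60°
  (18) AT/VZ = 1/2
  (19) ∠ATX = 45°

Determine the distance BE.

Step 1: By the law of cosines on triangle ZSB: ZB² = 20² + 4² − 2·20·4·cos(60°) = 336, so ZB = 4·√21.
Step 2: By the law of cosines on triangle BZE: BE² = (4·√21)² + 12² − 2·4·√21·12·cos(90°) = 480, so BE = 4·√30.

Therefore, the length of BE = 4·√30.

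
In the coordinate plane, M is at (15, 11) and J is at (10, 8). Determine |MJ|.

d = sqrt((10 - 15)^2 + (8 - 11)^2)
d = sqrt(-5^2 + -3^2)
d = sqrt(25 + 9)
d = sqrt(34)

sqrt(34)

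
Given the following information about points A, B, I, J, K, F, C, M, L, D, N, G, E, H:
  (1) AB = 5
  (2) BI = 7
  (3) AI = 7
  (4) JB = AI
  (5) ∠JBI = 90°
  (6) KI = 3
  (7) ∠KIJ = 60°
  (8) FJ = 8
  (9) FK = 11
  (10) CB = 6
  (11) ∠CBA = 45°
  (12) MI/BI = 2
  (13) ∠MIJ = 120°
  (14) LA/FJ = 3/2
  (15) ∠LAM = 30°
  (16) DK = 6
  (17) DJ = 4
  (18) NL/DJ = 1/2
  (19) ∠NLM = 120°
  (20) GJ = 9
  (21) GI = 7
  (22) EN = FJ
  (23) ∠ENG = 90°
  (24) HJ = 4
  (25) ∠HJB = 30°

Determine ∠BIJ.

From the given relations: JB = AI = 7.
Step 1: By the law of cosines on triangle IBJ: IJ² = 7² + 7² − 2·7·7·cos(90°) = 98, so IJ = 7·√2.
Step 2: By the inverse law of cosines on triangle BIJ: cos(∠BIJ) = (7² + (7·√2)² − 7²) / (2·7·7·√2) = 98/138.59 = 0.7071, so ∠BIJ = 45°.

Therefore, the measure of angle ∠BIJ = 45°.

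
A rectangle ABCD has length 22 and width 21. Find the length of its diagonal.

A rectangle's diagonal splits it into two right triangles, with the diagonal as the hypotenuse.
By the Pythagorean theorem, d^2 = 22^2 + 21^2 = 925.
Therefore d = sqrt(925) = 5*sqrt(37).

5*sqrt(37)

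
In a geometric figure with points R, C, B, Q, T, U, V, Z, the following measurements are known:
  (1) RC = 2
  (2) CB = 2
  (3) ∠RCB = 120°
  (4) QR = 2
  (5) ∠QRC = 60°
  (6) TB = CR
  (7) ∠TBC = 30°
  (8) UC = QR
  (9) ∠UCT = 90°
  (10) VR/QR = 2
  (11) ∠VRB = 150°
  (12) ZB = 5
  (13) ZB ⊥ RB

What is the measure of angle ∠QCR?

Step 1: By the law of cosines on triangle CRQ: CQ² = 2² + 2² − 2·2·2·cos(60°) = 4, so CQ = 2.
Step 2: By the inverse law of cosines on triangle QCR: cos(∠QCR) = (2² + 2² − 2²) / (2·2·2) = 4/8 = 0.5, so ∠QCR = 60°.

Therefore, the measure of angle ∠QCR = 60°.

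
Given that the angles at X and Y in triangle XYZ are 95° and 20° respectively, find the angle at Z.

angle Z = 180 - 95 - 20 = 65 degrees.

65 degrees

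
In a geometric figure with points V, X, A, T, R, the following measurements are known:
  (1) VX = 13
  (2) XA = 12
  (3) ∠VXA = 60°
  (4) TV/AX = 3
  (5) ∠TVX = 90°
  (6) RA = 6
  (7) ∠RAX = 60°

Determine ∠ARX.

Step 1: By the law of cosines on triangle RAX: RX² = 6² + 12² − 2·6·12·cos(60°) = 108, so RX = 6·√3.
Step 2: By the inverse law of cosines on triangle ARX: cos(∠ARX) = (6² + (6·√3)² − 12²) / (2·6·6·√3) = 0/124.71 = 0, so ∠ARX = 90°.

Therefore, the measure of angle ∠ARX = 90°.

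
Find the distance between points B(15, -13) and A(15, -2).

The horizontal distance is |15 - 15| = 0 and the vertical distance is |-2 - -13| = 11.
By the Pythagorean theorem, d = sqrt(0^2 + 11^2) = sqrt(121) = 11.

11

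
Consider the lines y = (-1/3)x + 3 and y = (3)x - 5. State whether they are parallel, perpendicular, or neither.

Slope of line 1: m1 = -1/3
Slope of line 2: m2 = 3
m1 * m2 = (-1/3) * (3) = -1 = -1, so the lines are perpendicular.

Perpendicular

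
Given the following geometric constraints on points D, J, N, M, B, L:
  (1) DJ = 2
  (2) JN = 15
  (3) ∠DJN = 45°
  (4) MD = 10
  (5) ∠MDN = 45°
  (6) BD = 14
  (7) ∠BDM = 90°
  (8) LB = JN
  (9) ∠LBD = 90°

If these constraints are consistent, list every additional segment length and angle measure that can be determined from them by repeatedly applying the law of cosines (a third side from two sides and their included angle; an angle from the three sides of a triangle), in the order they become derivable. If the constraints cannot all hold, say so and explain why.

The constraints are consistent. Derivable facts, in order:
After 1 step:
- DL ≈ 20.52
- DN ≈ 13.66
- MB = 2·√74
After 2 steps:
- NM ≈ 9.66
- ∠BDL = 46.97°
- ∠BLD = 43.03°
- ∠BMD = 54.46°
- ∠DBM = 35.54°
- ∠DNJ = 5.94°
- ∠JDN = 129.06°
After 3 steps:
- ∠DMN = 87.98°
- ∠DNM = 47.02°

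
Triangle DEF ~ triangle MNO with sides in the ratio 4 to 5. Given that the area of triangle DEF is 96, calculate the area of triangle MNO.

Area ratio = (4/5)^2 = 16/25. Area of MNO = 96 * 25/16 = 150.

150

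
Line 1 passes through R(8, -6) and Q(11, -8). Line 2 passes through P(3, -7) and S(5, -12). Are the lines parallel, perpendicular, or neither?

Slope of line 1: m1 = (-8 - -6)/(11 - 8) = -2/3 = -2/3
Slope of line 2: m2 = (-12 - -7)/(5 - 3) = -5/2 = -5/2
m1 != m2 and m1*m2 = 5/3 != -1. Neither.

Neither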